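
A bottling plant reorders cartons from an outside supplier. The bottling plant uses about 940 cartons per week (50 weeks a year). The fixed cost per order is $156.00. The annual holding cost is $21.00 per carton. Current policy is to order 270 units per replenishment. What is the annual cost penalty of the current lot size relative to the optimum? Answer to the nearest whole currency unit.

Annual demand D = 940 × 50 = 47,000.
EOQ = √(2DS/H) = √(2 × 47,000 × 156 / 21) ≈ 835.63.
Cost at Q* = (D/Q*)S + (Q*/2)H = √(2DSH) ≈ $17,548.33.
Cost at Q = 270: (47,000/270)×156 + (270/2)×21 = $27,155.56 + $2,835.00 = $29,990.56.
Excess = $29,990.56 − $17,548.33 = $12,442.22.

Extra cost ≈ $12,442 per year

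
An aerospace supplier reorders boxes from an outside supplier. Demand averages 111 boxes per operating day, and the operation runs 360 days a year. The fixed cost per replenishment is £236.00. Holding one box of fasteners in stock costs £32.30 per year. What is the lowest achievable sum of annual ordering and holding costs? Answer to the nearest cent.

TC* ≈ £24,682.26

Annual demand D = 111 × 360 = 39,960.
The optimal lot size = √(2DS/H) = √(2 × 39,960 × 236 / 32.3) ≈ 764.16.
At the optimum the two cost components are equal, so total cost = 2·(Q*/2)H = Q*·H.
Minimum total = √(2DSH) = √(2 × 39,960 × 236 × 32.3) ≈ 24682.264.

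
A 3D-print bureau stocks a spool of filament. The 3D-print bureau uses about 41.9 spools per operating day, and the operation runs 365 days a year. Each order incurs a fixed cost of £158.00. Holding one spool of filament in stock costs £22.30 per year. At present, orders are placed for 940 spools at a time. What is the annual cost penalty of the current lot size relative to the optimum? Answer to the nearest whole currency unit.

Extra cost ≈ £2,670 per year

Annual demand D = 41.9 × 365 = 15,293.5.
EOQ = √(2DS/H) = √(2 × 15,293.5 × 158 / 22.3) ≈ 465.53.
Cost at Q* = (D/Q*)S + (Q*/2)H = √(2DSH) ≈ £10,381.24.
Cost at Q = 940: (15,293.5/940)×158 + (940/2)×22.3 = £2,570.61 + £10,481.00 = £13,051.61.
Excess = £13,051.61 − £10,381.24 = £2,670.37.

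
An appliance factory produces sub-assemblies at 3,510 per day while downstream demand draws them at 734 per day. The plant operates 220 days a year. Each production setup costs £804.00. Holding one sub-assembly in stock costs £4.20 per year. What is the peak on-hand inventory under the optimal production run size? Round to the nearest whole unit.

Annual demand D = 734 × 220 = 161,480.
Production build-up factor (1 − d/p) = 1 − 734/3,510 = 0.7909.
Q* = √(2DS / (H(1 − d/p))) = √(2 × 161,480 × 804 / (4.2 × 0.7909)).
= √(259,659,840 / 3.3217) ≈ 8841.411.
Maximum inventory = Q*(1 − d/p) = 8841.411 × 0.7909 ≈ 6992.523.

I_max ≈ 6,993 sub-assemblies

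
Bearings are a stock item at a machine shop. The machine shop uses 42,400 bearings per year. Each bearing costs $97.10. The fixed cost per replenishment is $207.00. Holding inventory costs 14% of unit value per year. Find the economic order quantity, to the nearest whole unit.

Holding cost H = 0.14 × $97.10 = $13.5940 per unit per year.
EOQ = √(2DS / H) = √(2 × 42,400 × 207 / 13.594).
= √(17,553,600 / 13.594) = √1,291,275.5627 ≈ 1136.343.

Q* ≈ 1,136 bearings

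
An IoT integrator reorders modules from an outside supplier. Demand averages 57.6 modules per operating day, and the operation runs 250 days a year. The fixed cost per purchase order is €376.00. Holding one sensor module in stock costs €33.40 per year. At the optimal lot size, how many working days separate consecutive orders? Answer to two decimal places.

Annual demand D = 57.6 × 250 = 14,400.
The optimal lot size = √(2DS/H) = √(2 × 14,400 × 376 / 33.4) ≈ 569.40.
Cycle time = Q*/D × 250 = 569.40 / 14,400 × 250 ≈ 9.885 days.

T ≈ 9.89 days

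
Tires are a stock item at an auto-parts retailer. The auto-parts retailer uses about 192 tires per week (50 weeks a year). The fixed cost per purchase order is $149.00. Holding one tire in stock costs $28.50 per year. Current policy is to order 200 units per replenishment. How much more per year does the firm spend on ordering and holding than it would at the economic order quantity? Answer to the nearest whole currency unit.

Annual demand D = 192 × 50 = 9,600.
EOQ = √(2DS/H) = √(2 × 9,600 × 149 / 28.5) ≈ 316.83.
Cost at Q* = (D/Q*)S + (Q*/2)H = √(2DSH) ≈ $9,029.55.
Cost at Q = 200: (9,600/200)×149 + (200/2)×28.5 = $7,152.00 + $2,850.00 = $10,002.00.
Excess = $10,002.00 − $9,029.55 = $972.45.

Extra cost ≈ $972 per year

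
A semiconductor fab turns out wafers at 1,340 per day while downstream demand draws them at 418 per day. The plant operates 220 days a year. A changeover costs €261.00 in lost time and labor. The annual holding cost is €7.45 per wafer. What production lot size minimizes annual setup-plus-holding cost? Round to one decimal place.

Q* ≈ 3,060.2 wafers

Annual demand D = 418 × 220 = 91,960.
Production build-up factor (1 − d/p) = 1 − 418/1,340 = 0.6881.
Q* = √(2DS / (H(1 − d/p))) = √(2 × 91,960 × 261 / (7.45 × 0.6881)).
= √(48,003,120 / 5.126) ≈ 3060.156.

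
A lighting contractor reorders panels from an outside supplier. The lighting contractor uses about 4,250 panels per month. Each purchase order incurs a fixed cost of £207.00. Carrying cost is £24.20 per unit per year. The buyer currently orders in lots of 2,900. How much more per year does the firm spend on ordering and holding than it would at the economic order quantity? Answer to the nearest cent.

Annual demand D = 4,250 × 12 = 51,000.
EOQ = √(2DS/H) = √(2 × 51,000 × 207 / 24.2) ≈ 934.07.
Cost at Q* = (D/Q*)S + (Q*/2)H = √(2DSH) ≈ £22,604.40.
Cost at Q = 2,900: (51,000/2,900)×207 + (2,900/2)×24.2 = £3,640.34 + £35,090.00 = £38,730.34.
Excess = £38,730.34 − £22,604.40 = £16,125.95.

Extra cost ≈ £16,125.95 per year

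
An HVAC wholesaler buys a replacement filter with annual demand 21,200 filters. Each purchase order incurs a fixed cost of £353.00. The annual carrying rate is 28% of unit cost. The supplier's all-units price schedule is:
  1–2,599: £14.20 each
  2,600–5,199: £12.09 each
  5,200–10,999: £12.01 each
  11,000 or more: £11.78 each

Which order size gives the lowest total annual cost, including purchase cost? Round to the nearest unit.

Holding cost per unit per year at price C is H = 0.28·C.
For each price level, check whether its EOQ is feasible; otherwise the best quantity at that price is the breakpoint.
EOQ at £14.20 = 1940.2 (feasible in tier 1): TC = 21,200×£14.20 + (21,200/1940.2)×353 + (1940.2/2)×0.28×£14.20 = £308,754.25.
EOQ at £12.09 = 2102.7 < 2600, so use break Q=2600: TC = 21,200×£12.09 + (21,200/2600.0)×353 + (2600.0/2)×0.28×£12.09 = £263,587.07.
EOQ at £12.01 = 2109.7 < 5200, so use break Q=5200: TC = 21,200×£12.01 + (21,200/5200.0)×353 + (5200.0/2)×0.28×£12.01 = £264,794.43.
EOQ at £11.78 = 2130.2 < 11000, so use break Q=11000: TC = 21,200×£11.78 + (21,200/11000.0)×353 + (11000.0/2)×0.28×£11.78 = £268,557.53.
Lowest total cost is £263,587.07 at Q = 2600.0.

Q* ≈ 2,600 filters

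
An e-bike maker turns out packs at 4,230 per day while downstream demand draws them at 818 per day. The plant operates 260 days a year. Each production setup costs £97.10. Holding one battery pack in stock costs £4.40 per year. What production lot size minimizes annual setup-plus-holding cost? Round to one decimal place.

Annual demand D = 818 × 260 = 212,680.
Production build-up factor (1 − d/p) = 1 − 818/4,230 = 0.8066.
Q* = √(2DS / (H(1 − d/p))) = √(2 × 212,680 × 97.1 / (4.4 × 0.8066)).
= √(41,302,456 / 3.5491) ≈ 3411.358.

Q* ≈ 3,411.4 packs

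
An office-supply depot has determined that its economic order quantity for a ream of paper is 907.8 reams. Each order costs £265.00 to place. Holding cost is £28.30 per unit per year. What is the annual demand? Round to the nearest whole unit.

The basic EOQ model gives Q* = √(2DS/H); rearrange for the unknown.
From Q* = √(2DS/H): D = Q*²H / (2S) = 907.8² × 28.3 / (2 × 265) = 44003.875.

D ≈ 44,004 reams per year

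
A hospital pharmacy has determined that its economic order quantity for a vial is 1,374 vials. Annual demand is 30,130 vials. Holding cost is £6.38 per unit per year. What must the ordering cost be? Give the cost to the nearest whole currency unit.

S ≈ £200

Squaring Q* = √(2DS/H) gives Q*² = 2DS/H.
From Q* = √(2DS/H): S = Q*²H / (2D) = 1,374² × 6.38 / (2 × 30,130) = 199.8780.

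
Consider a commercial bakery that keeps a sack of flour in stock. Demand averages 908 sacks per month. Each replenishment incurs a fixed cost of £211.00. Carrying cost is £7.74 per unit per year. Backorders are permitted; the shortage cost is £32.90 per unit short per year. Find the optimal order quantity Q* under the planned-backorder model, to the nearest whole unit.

Q* ≈ 857 sacks

Annual demand D = 908 × 12 = 10,896.
With planned backorders, Q* = √(2DS/H) · √((H+B)/B).
√(2DS/H) = √(2 × 10,896 × 211 / 7.74) = 770.760.
√((H+B)/B) = √((7.74+32.9)/32.9) = 1.1114.
Q* ≈ 856.640.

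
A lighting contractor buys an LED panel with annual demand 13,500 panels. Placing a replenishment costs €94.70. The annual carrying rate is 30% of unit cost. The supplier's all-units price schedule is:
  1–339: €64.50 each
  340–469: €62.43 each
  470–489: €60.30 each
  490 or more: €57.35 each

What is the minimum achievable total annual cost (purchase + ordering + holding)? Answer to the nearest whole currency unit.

Holding cost per unit per year at price C is H = 0.30·C.
Candidates are each tier's EOQ (if it falls in that tier) and each price-break quantity.
Tier 1 (€64.50): EOQ = 363.5 exceeds tier's upper bound 339, so this tier is dominated.
EOQ at €62.43 = 369.5 (feasible in tier 2): TC = 13,500×€62.43 + (13,500/369.5)×94.7 + (369.5/2)×0.30×€62.43 = €849,725.13.
EOQ at €60.30 = 376.0 < 470, so use break Q=470: TC = 13,500×€60.30 + (13,500/470.0)×94.7 + (470.0/2)×0.30×€60.30 = €821,021.26.
EOQ at €57.35 = 385.5 < 490, so use break Q=490: TC = 13,500×€57.35 + (13,500/490.0)×94.7 + (490.0/2)×0.30×€57.35 = €781,049.31.
Lowest total cost among the candidates is at Q = 490.0.

TC* ≈ €781,049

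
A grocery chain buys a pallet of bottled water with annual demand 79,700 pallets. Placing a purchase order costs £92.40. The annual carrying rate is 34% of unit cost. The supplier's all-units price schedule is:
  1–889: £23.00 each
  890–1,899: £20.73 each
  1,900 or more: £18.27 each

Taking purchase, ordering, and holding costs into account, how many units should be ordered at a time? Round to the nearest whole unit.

Holding cost per unit per year at price C is H = 0.34·C.
For each price level, check whether its EOQ is feasible; otherwise the best quantity at that price is the breakpoint.
Tier 1 (£23.00): EOQ = 1372.4 exceeds tier's upper bound 889, so this tier is dominated.
EOQ at £20.73 = 1445.6 (feasible in tier 2): TC = 79,700×£20.73 + (79,700/1445.6)×92.4 + (1445.6/2)×0.34×£20.73 = £1,662,369.71.
EOQ at £18.27 = 1539.8 < 1900, so use break Q=1900: TC = 79,700×£18.27 + (79,700/1900.0)×92.4 + (1900.0/2)×0.34×£18.27 = £1,465,896.15.
Lowest total cost is £1,465,896.15 at Q = 1900.0.

Q* ≈ 1,900 pallets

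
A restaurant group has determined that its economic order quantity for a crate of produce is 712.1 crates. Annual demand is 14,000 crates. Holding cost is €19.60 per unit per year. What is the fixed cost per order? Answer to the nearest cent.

Invert the EOQ relation Q*² = 2DS/H.
From Q* = √(2DS/H): S = Q*²H / (2D) = 712.1² × 19.6 / (2 × 14,000) = 354.9605.

S ≈ €354.96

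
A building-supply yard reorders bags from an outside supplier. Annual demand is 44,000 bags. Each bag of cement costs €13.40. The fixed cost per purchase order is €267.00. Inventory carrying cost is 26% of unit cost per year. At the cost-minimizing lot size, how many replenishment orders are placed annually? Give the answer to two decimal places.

Holding cost H = 0.26 × €13.40 = €3.4840 per unit per year.
Q* = √(2DS/H) = √(2 × 44,000 × 267 / 3.484) ≈ 2596.92.
Orders per year = D / Q* = 44,000 / 2596.92 ≈ 16.943.

N ≈ 16.94 orders per year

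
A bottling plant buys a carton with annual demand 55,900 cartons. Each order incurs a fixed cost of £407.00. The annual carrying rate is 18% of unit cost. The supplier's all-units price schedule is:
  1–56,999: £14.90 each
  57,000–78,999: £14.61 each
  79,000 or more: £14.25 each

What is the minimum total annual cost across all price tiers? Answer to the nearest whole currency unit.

TC* ≈ £843,957

Holding cost per unit per year at price C is H = 0.18·C.
Candidates are each tier's EOQ (if it falls in that tier) and each price-break quantity.
EOQ at £14.90 = 4119.0 (feasible in tier 1): TC = 55,900×£14.90 + (55,900/4119.0)×407 + (4119.0/2)×0.18×£14.90 = £843,957.08.
EOQ at £14.61 = 4159.6 < 57000, so use break Q=57000: TC = 55,900×£14.61 + (55,900/57000.0)×407 + (57000.0/2)×0.18×£14.61 = £892,047.45.
EOQ at £14.25 = 4211.9 < 79000, so use break Q=79000: TC = 55,900×£14.25 + (55,900/79000.0)×407 + (79000.0/2)×0.18×£14.25 = £898,180.49.
Lowest total cost among the candidates is at Q = 4119.0.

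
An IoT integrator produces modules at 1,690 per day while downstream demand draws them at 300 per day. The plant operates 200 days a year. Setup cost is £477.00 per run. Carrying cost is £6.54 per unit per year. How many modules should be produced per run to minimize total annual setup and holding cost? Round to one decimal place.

Annual demand D = 300 × 200 = 60,000.
Production build-up factor (1 − d/p) = 1 − 300/1,690 = 0.8225.
Q* = √(2DS / (H(1 − d/p))) = √(2 × 60,000 × 477 / (6.54 × 0.8225)).
= √(57,240,000 / 5.3791) ≈ 3262.097.

Q* ≈ 3,262.1 modules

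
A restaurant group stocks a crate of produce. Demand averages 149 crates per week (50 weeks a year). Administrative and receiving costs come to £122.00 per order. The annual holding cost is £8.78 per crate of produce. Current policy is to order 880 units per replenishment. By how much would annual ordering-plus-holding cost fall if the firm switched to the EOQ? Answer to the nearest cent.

Annual demand D = 149 × 50 = 7,450.
EOQ = √(2DS/H) = √(2 × 7,450 × 122 / 8.78) ≈ 455.02.
Cost at Q* = (D/Q*)S + (Q*/2)H = √(2DSH) ≈ £3,995.03.
Cost at Q = 880: (7,450/880)×122 + (880/2)×8.78 = £1,032.84 + £3,863.20 = £4,896.04.
Excess = £4,896.04 − £3,995.03 = £901.01.

Extra cost ≈ £901.01 per year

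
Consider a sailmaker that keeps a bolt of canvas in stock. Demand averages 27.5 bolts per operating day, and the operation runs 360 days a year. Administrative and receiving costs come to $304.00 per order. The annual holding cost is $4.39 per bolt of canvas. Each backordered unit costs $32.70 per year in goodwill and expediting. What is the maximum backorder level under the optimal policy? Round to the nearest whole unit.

Annual demand D = 27.5 × 360 = 9,900.
With planned backorders, Q* = √(2DS/H) · √((H+B)/B).
√(2DS/H) = √(2 × 9,900 × 304 / 4.39) = 1170.947.
√((H+B)/B) = √((4.39+32.7)/32.7) = 1.0650.
Q* ≈ 1247.072.
S* = Q* · H/(H+B) = 1247.072 × 4.39/37.09 ≈ 147.604.

S* ≈ 148 bolts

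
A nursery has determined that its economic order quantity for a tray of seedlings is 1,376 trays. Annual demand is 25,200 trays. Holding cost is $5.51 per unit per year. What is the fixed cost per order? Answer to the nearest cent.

S ≈ $206.99

Invert the EOQ relation Q*² = 2DS/H.
From Q* = √(2DS/H): S = Q*²H / (2D) = 1,376² × 5.51 / (2 × 25,200) = 206.9941.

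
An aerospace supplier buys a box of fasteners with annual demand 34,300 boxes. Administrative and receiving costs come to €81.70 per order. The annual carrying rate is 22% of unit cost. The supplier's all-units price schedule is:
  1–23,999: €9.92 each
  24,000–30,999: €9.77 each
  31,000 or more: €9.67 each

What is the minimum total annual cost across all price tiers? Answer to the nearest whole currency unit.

TC* ≈ €343,753

Holding cost per unit per year at price C is H = 0.22·C.
Candidates are each tier's EOQ (if it falls in that tier) and each price-break quantity.
EOQ at €9.92 = 1602.5 (feasible in tier 1): TC = 34,300×€9.92 + (34,300/1602.5)×81.7 + (1602.5/2)×0.22×€9.92 = €343,753.36.
EOQ at €9.77 = 1614.8 < 24000, so use break Q=24000: TC = 34,300×€9.77 + (34,300/24000.0)×81.7 + (24000.0/2)×0.22×€9.77 = €361,020.56.
EOQ at €9.67 = 1623.1 < 31000, so use break Q=31000: TC = 34,300×€9.67 + (34,300/31000.0)×81.7 + (31000.0/2)×0.22×€9.67 = €364,746.10.
Lowest total cost among the candidates is at Q = 1602.5.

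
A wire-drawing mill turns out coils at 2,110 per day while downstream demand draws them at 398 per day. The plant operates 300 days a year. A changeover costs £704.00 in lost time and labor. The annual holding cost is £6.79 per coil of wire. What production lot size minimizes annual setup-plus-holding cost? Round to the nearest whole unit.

Q* ≈ 5,524 coils

Annual demand D = 398 × 300 = 119,400.
Production build-up factor (1 − d/p) = 1 − 398/2,110 = 0.8114.
Q* = √(2DS / (H(1 − d/p))) = √(2 × 119,400 × 704 / (6.79 × 0.8114)).
= √(168,115,200 / 5.5092) ≈ 5524.054.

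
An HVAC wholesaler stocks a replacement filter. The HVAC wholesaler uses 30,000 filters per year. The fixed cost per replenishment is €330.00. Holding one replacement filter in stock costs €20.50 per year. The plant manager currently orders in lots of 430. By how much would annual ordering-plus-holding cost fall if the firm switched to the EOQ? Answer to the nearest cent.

Extra cost ≈ €7,283.80 per year

EOQ = √(2DS/H) = √(2 × 30,000 × 330 / 20.5) ≈ 982.78.
Cost at Q* = (D/Q*)S + (Q*/2)H = √(2DSH) ≈ €20,146.96.
Cost at Q = 430: (30,000/430)×330 + (430/2)×20.5 = €23,023.26 + €4,407.50 = €27,430.76.
Excess = €27,430.76 − €20,146.96 = €7,283.80.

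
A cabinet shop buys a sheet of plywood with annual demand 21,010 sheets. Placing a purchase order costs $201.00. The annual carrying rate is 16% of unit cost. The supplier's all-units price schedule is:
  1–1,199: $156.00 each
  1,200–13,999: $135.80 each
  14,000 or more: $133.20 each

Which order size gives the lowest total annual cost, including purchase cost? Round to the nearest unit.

Q* ≈ 1,200 sheets

Holding cost per unit per year at price C is H = 0.16·C.
For each price level, check whether its EOQ is feasible; otherwise the best quantity at that price is the breakpoint.
EOQ at $156.00 = 581.7 (feasible in tier 1): TC = 21,010×$156.00 + (21,010/581.7)×201 + (581.7/2)×0.16×$156.00 = $3,292,079.39.
EOQ at $135.80 = 623.5 < 1200, so use break Q=1200: TC = 21,010×$135.80 + (21,010/1200.0)×201 + (1200.0/2)×0.16×$135.80 = $2,869,713.98.
EOQ at $133.20 = 629.5 < 14000, so use break Q=14000: TC = 21,010×$133.20 + (21,010/14000.0)×201 + (14000.0/2)×0.16×$133.20 = $2,948,017.64.
Lowest total cost is $2,869,713.98 at Q = 1200.0.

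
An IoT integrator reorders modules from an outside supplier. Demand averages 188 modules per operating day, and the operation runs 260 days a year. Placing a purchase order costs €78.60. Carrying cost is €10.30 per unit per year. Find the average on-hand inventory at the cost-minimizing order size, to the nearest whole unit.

Average inventory ≈ 432 modules

Annual demand D = 188 × 260 = 48,880.
The optimal lot size = √(2DS/H) = √(2 × 48,880 × 78.6 / 10.3) ≈ 863.72.
Average inventory = Q*/2 ≈ 863.72 / 2 = 431.860.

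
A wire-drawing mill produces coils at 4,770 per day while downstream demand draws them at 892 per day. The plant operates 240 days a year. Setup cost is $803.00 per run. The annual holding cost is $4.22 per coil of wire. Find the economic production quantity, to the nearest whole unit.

Q* ≈ 10,011 coils

Annual demand D = 892 × 240 = 214,080.
Production build-up factor (1 − d/p) = 1 − 892/4,770 = 0.8130.
Q* = √(2DS / (H(1 − d/p))) = √(2 × 214,080 × 803 / (4.22 × 0.8130)).
= √(343,812,480 / 3.4309) ≈ 10010.595.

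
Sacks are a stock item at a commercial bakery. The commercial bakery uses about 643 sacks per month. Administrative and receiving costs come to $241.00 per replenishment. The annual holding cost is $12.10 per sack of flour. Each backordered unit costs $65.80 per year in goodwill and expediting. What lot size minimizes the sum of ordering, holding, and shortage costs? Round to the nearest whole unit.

Annual demand D = 643 × 12 = 7,716.
With planned backorders, Q* = √(2DS/H) · √((H+B)/B).
√(2DS/H) = √(2 × 7,716 × 241 / 12.1) = 554.405.
√((H+B)/B) = √((12.1+65.8)/65.8) = 1.0881.
Q* ≈ 603.230.

Q* ≈ 603 sacks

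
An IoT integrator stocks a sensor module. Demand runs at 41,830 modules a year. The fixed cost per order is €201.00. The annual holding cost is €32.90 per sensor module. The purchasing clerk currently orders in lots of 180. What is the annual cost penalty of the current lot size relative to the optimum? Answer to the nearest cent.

Extra cost ≈ €26,150.21 per year

EOQ = √(2DS/H) = √(2 × 41,830 × 201 / 32.9) ≈ 714.92.
Cost at Q* = (D/Q*)S + (Q*/2)H = √(2DSH) ≈ €23,520.95.
Cost at Q = 180: (41,830/180)×201 + (180/2)×32.9 = €46,710.17 + €2,961.00 = €49,671.17.
Excess = €49,671.17 − €23,520.95 = €26,150.21.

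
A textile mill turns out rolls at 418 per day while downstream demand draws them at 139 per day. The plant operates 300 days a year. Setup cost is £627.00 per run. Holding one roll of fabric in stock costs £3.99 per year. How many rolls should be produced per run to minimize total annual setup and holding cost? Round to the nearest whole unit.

Q* ≈ 4,431 rolls

Annual demand D = 139 × 300 = 41,700.
Production build-up factor (1 − d/p) = 1 − 139/418 = 0.6675.
Q* = √(2DS / (H(1 − d/p))) = √(2 × 41,700 × 627 / (3.99 × 0.6675)).
= √(52,291,800 / 2.6632) ≈ 4431.149.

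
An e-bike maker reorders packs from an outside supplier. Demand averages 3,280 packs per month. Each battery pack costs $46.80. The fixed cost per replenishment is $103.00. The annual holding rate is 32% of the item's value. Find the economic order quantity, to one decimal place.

Annual demand D = 3,280 × 12 = 39,360.
Holding cost H = 0.32 × $46.80 = $14.9760 per unit per year.
EOQ = √(2DS / H) = √(2 × 39,360 × 103 / 14.976).
= √(8,108,160 / 14.976) = √541,410.2564 ≈ 735.806.

Q* ≈ 735.8 packs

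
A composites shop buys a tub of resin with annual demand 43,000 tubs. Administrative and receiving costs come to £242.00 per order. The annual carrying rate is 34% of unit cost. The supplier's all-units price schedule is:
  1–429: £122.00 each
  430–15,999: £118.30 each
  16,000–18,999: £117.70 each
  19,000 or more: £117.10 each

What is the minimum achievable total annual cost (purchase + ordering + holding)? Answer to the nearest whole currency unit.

TC* ≈ £5,115,833

Holding cost per unit per year at price C is H = 0.34·C.
Evaluate total cost at each tier's feasible EOQ or, if the EOQ is below the tier, at the tier's minimum quantity.
Tier 1 (£122.00): EOQ = 708.3 exceeds tier's upper bound 429, so this tier is dominated.
EOQ at £118.30 = 719.3 (feasible in tier 2): TC = 43,000×£118.30 + (43,000/719.3)×242 + (719.3/2)×0.34×£118.30 = £5,115,832.69.
EOQ at £117.70 = 721.2 < 16000, so use break Q=16000: TC = 43,000×£117.70 + (43,000/16000.0)×242 + (16000.0/2)×0.34×£117.70 = £5,381,894.38.
EOQ at £117.10 = 723.0 < 19000, so use break Q=19000: TC = 43,000×£117.10 + (43,000/19000.0)×242 + (19000.0/2)×0.34×£117.10 = £5,414,080.68.
Lowest total cost among the candidates is at Q = 719.3.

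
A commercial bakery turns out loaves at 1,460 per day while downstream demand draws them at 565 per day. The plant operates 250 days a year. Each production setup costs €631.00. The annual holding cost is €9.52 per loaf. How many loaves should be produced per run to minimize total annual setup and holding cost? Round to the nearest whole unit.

Annual demand D = 565 × 250 = 141,250.
Production build-up factor (1 − d/p) = 1 − 565/1,460 = 0.6130.
Q* = √(2DS / (H(1 − d/p))) = √(2 × 141,250 × 631 / (9.52 × 0.6130)).
= √(178,257,500 / 5.8359) ≈ 5526.757.

Q* ≈ 5,527 loaves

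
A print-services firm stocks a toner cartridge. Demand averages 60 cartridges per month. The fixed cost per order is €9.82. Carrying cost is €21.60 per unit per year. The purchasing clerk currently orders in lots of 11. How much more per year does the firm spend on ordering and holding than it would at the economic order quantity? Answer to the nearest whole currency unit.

Annual demand D = 60 × 12 = 720.
EOQ = √(2DS/H) = √(2 × 720 × 9.82 / 21.6) ≈ 25.59.
Cost at Q* = (D/Q*)S + (Q*/2)H = √(2DSH) ≈ €552.67.
Cost at Q = 11: (720/11)×9.82 + (11/2)×21.6 = €642.76 + €118.80 = €761.56.
Excess = €761.56 − €552.67 = €208.90.

Extra cost ≈ €209 per year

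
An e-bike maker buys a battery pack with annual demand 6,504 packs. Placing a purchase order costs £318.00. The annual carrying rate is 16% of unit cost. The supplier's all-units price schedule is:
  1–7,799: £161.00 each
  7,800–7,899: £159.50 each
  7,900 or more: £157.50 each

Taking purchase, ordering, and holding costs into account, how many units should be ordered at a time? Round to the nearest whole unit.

Q* ≈ 401 packs

Holding cost per unit per year at price C is H = 0.16·C.
Evaluate total cost at each tier's feasible EOQ or, if the EOQ is below the tier, at the tier's minimum quantity.
EOQ at £161.00 = 400.7 (feasible in tier 1): TC = 6,504×£161.00 + (6,504/400.7)×318 + (400.7/2)×0.16×£161.00 = £1,057,466.66.
EOQ at £159.50 = 402.6 < 7800, so use break Q=7800: TC = 6,504×£159.50 + (6,504/7800.0)×318 + (7800.0/2)×0.16×£159.50 = £1,137,181.16.
EOQ at £157.50 = 405.2 < 7900, so use break Q=7900: TC = 6,504×£157.50 + (6,504/7900.0)×318 + (7900.0/2)×0.16×£157.50 = £1,124,181.81.
Lowest total cost is £1,057,466.66 at Q = 400.7.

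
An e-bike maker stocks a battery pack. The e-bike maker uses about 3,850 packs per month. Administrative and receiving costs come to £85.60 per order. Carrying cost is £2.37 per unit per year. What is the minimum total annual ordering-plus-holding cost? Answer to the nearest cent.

Annual demand D = 3,850 × 12 = 46,200.
Q* = √(2DS/H) = √(2 × 46,200 × 85.6 / 2.37) ≈ 1826.83.
At Q*, ordering cost (D/Q*)S equals holding cost (Q*/2)H, each = √(DSH/2).
Minimum total = √(2DSH) = √(2 × 46,200 × 85.6 × 2.37) ≈ 4329.593.

TC* ≈ £4,329.59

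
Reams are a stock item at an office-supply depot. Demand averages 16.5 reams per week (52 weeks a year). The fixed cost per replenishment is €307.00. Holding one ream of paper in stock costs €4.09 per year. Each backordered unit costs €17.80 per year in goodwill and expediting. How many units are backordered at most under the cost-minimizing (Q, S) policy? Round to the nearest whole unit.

Annual demand D = 16.5 × 52 = 858.
With planned backorders, Q* = √(2DS/H) · √((H+B)/B).
√(2DS/H) = √(2 × 858 × 307 / 4.09) = 358.894.
√((H+B)/B) = √((4.09+17.8)/17.8) = 1.1090.
Q* ≈ 397.996.
S* = Q* · H/(H+B) = 397.996 × 4.09/21.89 ≈ 74.363.

S* ≈ 74 reams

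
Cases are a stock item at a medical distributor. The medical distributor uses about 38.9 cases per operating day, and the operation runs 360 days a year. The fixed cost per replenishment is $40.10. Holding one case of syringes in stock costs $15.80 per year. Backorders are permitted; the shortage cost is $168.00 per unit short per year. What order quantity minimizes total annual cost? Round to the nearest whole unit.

Annual demand D = 38.9 × 360 = 14,004.
With planned backorders, Q* = √(2DS/H) · √((H+B)/B).
√(2DS/H) = √(2 × 14,004 × 40.1 / 15.8) = 266.615.
√((H+B)/B) = √((15.8+168)/168) = 1.0460.
Q* ≈ 278.871.

Q* ≈ 279 cases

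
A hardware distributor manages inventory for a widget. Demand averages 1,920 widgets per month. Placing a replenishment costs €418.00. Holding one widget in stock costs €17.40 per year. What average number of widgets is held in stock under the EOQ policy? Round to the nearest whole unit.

Annual demand D = 1,920 × 12 = 23,040.
EOQ = √(2DS/H) = √(2 × 23,040 × 418 / 17.4) ≈ 1052.13.
Average inventory = Q*/2 ≈ 1052.13 / 2 = 526.065.

Average inventory ≈ 526 widgets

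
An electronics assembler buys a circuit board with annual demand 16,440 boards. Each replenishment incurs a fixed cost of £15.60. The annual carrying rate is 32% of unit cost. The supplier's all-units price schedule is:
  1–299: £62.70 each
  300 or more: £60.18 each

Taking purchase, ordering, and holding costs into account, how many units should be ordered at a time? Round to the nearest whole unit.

Holding cost per unit per year at price C is H = 0.32·C.
For each price level, check whether its EOQ is feasible; otherwise the best quantity at that price is the breakpoint.
EOQ at £62.70 = 159.9 (feasible in tier 1): TC = 16,440×£62.70 + (16,440/159.9)×15.6 + (159.9/2)×0.32×£62.70 = £1,033,996.02.
EOQ at £60.18 = 163.2 < 300, so use break Q=300: TC = 16,440×£60.18 + (16,440/300.0)×15.6 + (300.0/2)×0.32×£60.18 = £993,102.72.
Lowest total cost is £993,102.72 at Q = 300.0.

Q* ≈ 300 boards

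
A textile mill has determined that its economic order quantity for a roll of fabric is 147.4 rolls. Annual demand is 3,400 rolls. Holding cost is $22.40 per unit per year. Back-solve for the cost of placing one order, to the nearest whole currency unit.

S ≈ $72

The basic EOQ model gives Q* = √(2DS/H); rearrange for the unknown.
From Q* = √(2DS/H): S = Q*²H / (2D) = 147.4² × 22.4 / (2 × 3,400) = 71.5705.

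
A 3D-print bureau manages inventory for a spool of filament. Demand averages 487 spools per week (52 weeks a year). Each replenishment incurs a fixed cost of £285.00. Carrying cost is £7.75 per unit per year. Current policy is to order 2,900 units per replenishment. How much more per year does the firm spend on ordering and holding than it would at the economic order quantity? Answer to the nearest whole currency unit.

Annual demand D = 487 × 52 = 25,324.
EOQ = √(2DS/H) = √(2 × 25,324 × 285 / 7.75) ≈ 1364.75.
Cost at Q* = (D/Q*)S + (Q*/2)H = √(2DSH) ≈ £10,576.80.
Cost at Q = 2,900: (25,324/2,900)×285 + (2,900/2)×7.75 = £2,488.74 + £11,237.50 = £13,726.24.
Excess = £13,726.24 − £10,576.80 = £3,149.43.

Extra cost ≈ £3,149 per year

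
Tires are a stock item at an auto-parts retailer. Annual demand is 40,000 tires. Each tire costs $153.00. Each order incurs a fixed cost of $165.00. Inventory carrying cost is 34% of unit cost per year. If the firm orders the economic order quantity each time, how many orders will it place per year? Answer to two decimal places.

Holding cost H = 0.34 × $153.00 = $52.0200 per unit per year.
EOQ = √(2DS/H) = √(2 × 40,000 × 165 / 52.02) ≈ 503.73.
Orders per year = D / Q* = 40,000 / 503.73 ≈ 79.407.

N ≈ 79.41 orders per year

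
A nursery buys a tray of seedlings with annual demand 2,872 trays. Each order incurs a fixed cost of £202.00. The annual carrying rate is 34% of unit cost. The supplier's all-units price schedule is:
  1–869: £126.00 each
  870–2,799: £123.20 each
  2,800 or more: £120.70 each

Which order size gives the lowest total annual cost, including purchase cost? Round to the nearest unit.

Holding cost per unit per year at price C is H = 0.34·C.
For each price level, check whether its EOQ is feasible; otherwise the best quantity at that price is the breakpoint.
EOQ at £126.00 = 164.6 (feasible in tier 1): TC = 2,872×£126.00 + (2,872/164.6)×202 + (164.6/2)×0.34×£126.00 = £368,922.30.
EOQ at £123.20 = 166.4 < 870, so use break Q=870: TC = 2,872×£123.20 + (2,872/870.0)×202 + (870.0/2)×0.34×£123.20 = £372,718.51.
EOQ at £120.70 = 168.1 < 2800, so use break Q=2800: TC = 2,872×£120.70 + (2,872/2800.0)×202 + (2800.0/2)×0.34×£120.70 = £404,310.79.
Lowest total cost is £368,922.30 at Q = 164.6.

Q* ≈ 165 trays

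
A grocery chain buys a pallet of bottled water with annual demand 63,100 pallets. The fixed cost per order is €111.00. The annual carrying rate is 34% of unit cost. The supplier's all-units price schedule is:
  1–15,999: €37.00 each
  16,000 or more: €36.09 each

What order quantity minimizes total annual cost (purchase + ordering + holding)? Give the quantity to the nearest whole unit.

Holding cost per unit per year at price C is H = 0.34·C.
Evaluate total cost at each tier's feasible EOQ or, if the EOQ is below the tier, at the tier's minimum quantity.
EOQ at €37.00 = 1055.2 (feasible in tier 1): TC = 63,100×€37.00 + (63,100/1055.2)×111 + (1055.2/2)×0.34×€37.00 = €2,347,974.91.
EOQ at €36.09 = 1068.5 < 16000, so use break Q=16000: TC = 63,100×€36.09 + (63,100/16000.0)×111 + (16000.0/2)×0.34×€36.09 = €2,375,881.56.
Lowest total cost is €2,347,974.91 at Q = 1055.2.

Q* ≈ 1,055 pallets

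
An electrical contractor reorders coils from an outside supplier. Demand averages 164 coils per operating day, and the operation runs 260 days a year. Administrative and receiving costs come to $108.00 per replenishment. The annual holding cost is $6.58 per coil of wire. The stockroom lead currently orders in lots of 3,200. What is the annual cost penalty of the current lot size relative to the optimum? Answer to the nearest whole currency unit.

Annual demand D = 164 × 260 = 42,640.
EOQ = √(2DS/H) = √(2 × 42,640 × 108 / 6.58) ≈ 1183.10.
Cost at Q* = (D/Q*)S + (Q*/2)H = √(2DSH) ≈ $7,784.82.
Cost at Q = 3,200: (42,640/3,200)×108 + (3,200/2)×6.58 = $1,439.10 + $10,528.00 = $11,967.10.
Excess = $11,967.10 − $7,784.82 = $4,182.28.

Extra cost ≈ $4,182 per year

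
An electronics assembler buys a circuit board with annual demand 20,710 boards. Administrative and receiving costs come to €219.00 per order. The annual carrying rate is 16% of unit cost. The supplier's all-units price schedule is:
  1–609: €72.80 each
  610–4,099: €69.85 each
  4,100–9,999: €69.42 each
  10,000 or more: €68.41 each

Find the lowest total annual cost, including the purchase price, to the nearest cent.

Holding cost per unit per year at price C is H = 0.16·C.
Candidates are each tier's EOQ (if it falls in that tier) and each price-break quantity.
Tier 1 (€72.80): EOQ = 882.5 exceeds tier's upper bound 609, so this tier is dominated.
EOQ at €69.85 = 900.9 (feasible in tier 2): TC = 20,710×€69.85 + (20,710/900.9)×219 + (900.9/2)×0.16×€69.85 = €1,456,662.13.
EOQ at €69.42 = 903.7 < 4100, so use break Q=4100: TC = 20,710×€69.42 + (20,710/4100.0)×219 + (4100.0/2)×0.16×€69.42 = €1,461,564.18.
EOQ at €68.41 = 910.3 < 10000, so use break Q=10000: TC = 20,710×€68.41 + (20,710/10000.0)×219 + (10000.0/2)×0.16×€68.41 = €1,471,952.65.
Lowest total cost among the candidates is at Q = 900.9.

TC* ≈ €1,456,662.13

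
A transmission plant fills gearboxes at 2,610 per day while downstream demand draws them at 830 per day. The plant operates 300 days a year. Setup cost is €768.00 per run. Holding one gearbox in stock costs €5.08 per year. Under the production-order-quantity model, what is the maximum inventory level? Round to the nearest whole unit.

Annual demand D = 830 × 300 = 249,000.
Production build-up factor (1 − d/p) = 1 − 830/2,610 = 0.6820.
Q* = √(2DS / (H(1 − d/p))) = √(2 × 249,000 × 768 / (5.08 × 0.6820)).
= √(382,464,000 / 3.4645) ≈ 10506.878.
Maximum inventory = Q*(1 − d/p) = 10506.878 × 0.6820 ≈ 7165.610.

I_max ≈ 7,166 gearboxes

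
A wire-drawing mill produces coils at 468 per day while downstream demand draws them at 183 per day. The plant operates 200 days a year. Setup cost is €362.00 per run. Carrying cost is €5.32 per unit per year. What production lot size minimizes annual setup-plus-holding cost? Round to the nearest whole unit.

Annual demand D = 183 × 200 = 36,600.
Production build-up factor (1 − d/p) = 1 − 183/468 = 0.6090.
Q* = √(2DS / (H(1 − d/p))) = √(2 × 36,600 × 362 / (5.32 × 0.6090)).
= √(26,498,400 / 3.2397) ≈ 2859.924.

Q* ≈ 2,860 coils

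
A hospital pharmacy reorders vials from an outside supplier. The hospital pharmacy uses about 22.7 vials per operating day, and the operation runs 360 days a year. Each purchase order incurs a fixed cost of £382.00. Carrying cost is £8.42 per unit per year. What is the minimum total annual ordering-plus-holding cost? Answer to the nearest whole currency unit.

TC* ≈ £7,250

Annual demand D = 22.7 × 360 = 8,172.
Q* = √(2DS/H) = √(2 × 8,172 × 382 / 8.42) ≈ 861.10.
At the optimum the two cost components are equal, so total cost = 2·(Q*/2)H = Q*·H.
Minimum total = √(2DSH) = √(2 × 8,172 × 382 × 8.42) ≈ 7250.482.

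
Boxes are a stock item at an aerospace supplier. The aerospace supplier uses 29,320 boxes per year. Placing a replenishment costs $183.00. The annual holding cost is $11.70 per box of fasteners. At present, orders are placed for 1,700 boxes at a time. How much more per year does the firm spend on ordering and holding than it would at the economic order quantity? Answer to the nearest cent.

EOQ = √(2DS/H) = √(2 × 29,320 × 183 / 11.7) ≈ 957.70.
Cost at Q* = (D/Q*)S + (Q*/2)H = √(2DSH) ≈ $11,205.09.
Cost at Q = 1,700: (29,320/1,700)×183 + (1,700/2)×11.7 = $3,156.21 + $9,945.00 = $13,101.21.
Excess = $13,101.21 − $11,205.09 = $1,896.12.

Extra cost ≈ $1,896.12 per year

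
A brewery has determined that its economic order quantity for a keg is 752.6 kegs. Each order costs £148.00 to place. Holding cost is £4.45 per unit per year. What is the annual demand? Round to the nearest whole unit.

Squaring Q* = √(2DS/H) gives Q*² = 2DS/H.
From Q* = √(2DS/H): D = Q*²H / (2S) = 752.6² × 4.45 / (2 × 148) = 8515.237.

D ≈ 8,515 kegs per year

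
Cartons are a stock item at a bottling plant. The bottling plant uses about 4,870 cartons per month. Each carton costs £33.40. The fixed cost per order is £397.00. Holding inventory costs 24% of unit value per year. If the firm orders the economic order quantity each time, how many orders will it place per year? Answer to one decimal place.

N ≈ 24.3 orders per year

Annual demand D = 4,870 × 12 = 58,440.
Holding cost H = 0.24 × £33.40 = £8.0160 per unit per year.
EOQ = √(2DS/H) = √(2 × 58,440 × 397 / 8.016) ≈ 2405.95.
Orders per year = D / Q* = 58,440 / 2405.95 ≈ 24.290.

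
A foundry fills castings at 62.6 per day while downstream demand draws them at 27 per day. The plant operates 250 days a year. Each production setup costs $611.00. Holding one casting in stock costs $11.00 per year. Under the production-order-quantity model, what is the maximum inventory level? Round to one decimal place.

Annual demand D = 27 × 250 = 6,750.
Production build-up factor (1 − d/p) = 1 − 27/62.6 = 0.5687.
Q* = √(2DS / (H(1 − d/p))) = √(2 × 6,750 × 611 / (11 × 0.5687)).
= √(8,248,500 / 6.2556) ≈ 1148.295.
Maximum inventory = Q*(1 − d/p) = 1148.295 × 0.5687 ≈ 653.024.

I_max ≈ 653.0 castings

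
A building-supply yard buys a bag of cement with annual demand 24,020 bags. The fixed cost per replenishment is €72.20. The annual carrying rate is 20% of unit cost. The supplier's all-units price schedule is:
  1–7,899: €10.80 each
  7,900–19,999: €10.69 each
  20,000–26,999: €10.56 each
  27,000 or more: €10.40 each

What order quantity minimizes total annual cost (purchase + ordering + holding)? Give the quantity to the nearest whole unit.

Q* ≈ 1,267 bags

Holding cost per unit per year at price C is H = 0.20·C.
Candidates are each tier's EOQ (if it falls in that tier) and each price-break quantity.
EOQ at €10.80 = 1267.2 (feasible in tier 1): TC = 24,020×€10.80 + (24,020/1267.2)×72.2 + (1267.2/2)×0.20×€10.80 = €262,153.14.
EOQ at €10.69 = 1273.7 < 7900, so use break Q=7900: TC = 24,020×€10.69 + (24,020/7900.0)×72.2 + (7900.0/2)×0.20×€10.69 = €265,438.42.
EOQ at €10.56 = 1281.5 < 20000, so use break Q=20000: TC = 24,020×€10.56 + (24,020/20000.0)×72.2 + (20000.0/2)×0.20×€10.56 = €274,857.91.
EOQ at €10.40 = 1291.3 < 27000, so use break Q=27000: TC = 24,020×€10.40 + (24,020/27000.0)×72.2 + (27000.0/2)×0.20×€10.40 = €277,952.23.
Lowest total cost is €262,153.14 at Q = 1267.2.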